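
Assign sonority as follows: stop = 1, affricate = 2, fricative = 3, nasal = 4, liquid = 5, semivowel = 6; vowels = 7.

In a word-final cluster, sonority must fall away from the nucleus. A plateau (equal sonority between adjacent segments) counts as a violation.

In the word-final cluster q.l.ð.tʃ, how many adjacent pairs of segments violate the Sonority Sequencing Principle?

1

/q/ — stop, sonority 1.
/l/ — liquid, sonority 5.
/ð/ — fricative, sonority 3.
/tʃ/ — affricate, sonority 2.
/q/→/l/: 1→5 (does not fall) — violation.
/l/→/ð/: 5→3 (falls) — ok.
/ð/→/tʃ/: 3→2 (falls) — ok.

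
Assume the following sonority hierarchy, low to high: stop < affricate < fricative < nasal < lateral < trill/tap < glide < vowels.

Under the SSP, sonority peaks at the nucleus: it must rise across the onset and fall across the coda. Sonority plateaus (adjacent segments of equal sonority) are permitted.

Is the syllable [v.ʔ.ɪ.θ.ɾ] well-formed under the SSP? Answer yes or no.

Onset: /v/ is a fricative (sonority 3), /ʔ/ is a stop (sonority 1); then the nucleus /ɪ/ (sonority 8).
Onset profile 3-1-8 — does not rise throughout.
Coda: /θ/ is a fricative (sonority 3), /ɾ/ is a trill/tap (sonority 6).
Coda profile 8-3-6 — does not fall throughout.

no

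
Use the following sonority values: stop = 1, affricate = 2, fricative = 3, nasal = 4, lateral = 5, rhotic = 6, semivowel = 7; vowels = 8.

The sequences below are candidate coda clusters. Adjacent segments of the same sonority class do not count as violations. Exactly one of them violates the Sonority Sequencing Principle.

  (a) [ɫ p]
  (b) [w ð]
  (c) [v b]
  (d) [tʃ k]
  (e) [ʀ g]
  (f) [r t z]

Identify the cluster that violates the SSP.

(a) sonority 5-1: well-formed.
(b) sonority 7-3: well-formed.
(c) sonority 3-1: well-formed.
(d) sonority 2-1: well-formed.
(e) sonority 6-1: well-formed.
(f) sonority 6-1-3: ill-formed.

f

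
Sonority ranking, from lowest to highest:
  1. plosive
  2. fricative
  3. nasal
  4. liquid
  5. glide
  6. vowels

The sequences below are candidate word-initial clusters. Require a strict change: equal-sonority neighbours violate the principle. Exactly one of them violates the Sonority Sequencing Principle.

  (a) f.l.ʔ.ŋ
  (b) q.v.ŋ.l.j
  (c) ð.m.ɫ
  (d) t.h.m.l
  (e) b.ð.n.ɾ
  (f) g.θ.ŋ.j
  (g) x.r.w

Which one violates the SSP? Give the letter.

a

(a) 2-4-1-3 → violates
(b) 1-2-3-4-5 → obeys
(c) 2-3-4 → obeys
(d) 1-2-3-4 → obeys
(e) 1-2-3-4 → obeys
(f) 1-2-3-5 → obeys
(g) 2-4-5 → obeys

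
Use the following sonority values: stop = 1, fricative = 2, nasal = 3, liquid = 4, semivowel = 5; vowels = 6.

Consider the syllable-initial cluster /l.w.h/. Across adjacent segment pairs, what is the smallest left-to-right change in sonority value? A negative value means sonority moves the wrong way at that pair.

-3

/l/: liquid = 4.
/w/: semivowel = 5.
/h/: fricative = 2.
/l/→/w/: change +1.
/w/→/h/: change -3.
Minimum = -3.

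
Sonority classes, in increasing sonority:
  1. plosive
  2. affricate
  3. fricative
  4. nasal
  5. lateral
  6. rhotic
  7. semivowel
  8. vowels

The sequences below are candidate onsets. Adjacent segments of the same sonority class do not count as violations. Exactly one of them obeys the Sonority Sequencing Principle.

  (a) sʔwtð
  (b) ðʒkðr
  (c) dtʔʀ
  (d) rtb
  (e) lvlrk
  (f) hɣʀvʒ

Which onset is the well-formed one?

c

(a) 3-1-7-1-3 → violates
(b) 3-3-1-3-6 → violates
(c) 1-1-1-6 → obeys
(d) 6-1-1 → violates
(e) 5-3-5-6-1 → violates
(f) 3-3-6-3-3 → violates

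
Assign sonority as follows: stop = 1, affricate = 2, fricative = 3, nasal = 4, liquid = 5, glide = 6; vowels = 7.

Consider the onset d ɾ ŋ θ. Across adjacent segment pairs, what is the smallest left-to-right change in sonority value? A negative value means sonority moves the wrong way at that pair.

-1

/d/ is a stop (sonority 1).
/ɾ/ is a liquid (sonority 5).
/ŋ/ is a nasal (sonority 4).
/θ/ is a fricative (sonority 3).
/d/→/ɾ/: change +4.
/ɾ/→/ŋ/: change -1.
/ŋ/→/θ/: change -1.
Minimum = -1.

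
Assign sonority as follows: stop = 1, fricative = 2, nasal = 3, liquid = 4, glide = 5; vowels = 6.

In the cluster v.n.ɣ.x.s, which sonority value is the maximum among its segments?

3

/v/ — fricative, sonority 2.
/n/ — nasal, sonority 3.
/ɣ/ — fricative, sonority 2.
/x/ — fricative, sonority 2.
/s/ — fricative, sonority 2.
The maximum is 3.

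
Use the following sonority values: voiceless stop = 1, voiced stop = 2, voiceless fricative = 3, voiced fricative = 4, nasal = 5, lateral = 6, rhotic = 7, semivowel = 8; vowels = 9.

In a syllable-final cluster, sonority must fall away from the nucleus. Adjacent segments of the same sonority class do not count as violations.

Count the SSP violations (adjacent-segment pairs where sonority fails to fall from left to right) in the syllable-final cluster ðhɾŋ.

1

/ð/ — voiced fricative, sonority 4.
/h/ — voiceless fricative, sonority 3.
/ɾ/ — rhotic, sonority 7.
/ŋ/ — nasal, sonority 5.
/ð/→/h/: 4→3 (falls) — ok.
/h/→/ɾ/: 3→7 (does not fall) — violation.
/ɾ/→/ŋ/: 7→5 (falls) — ok.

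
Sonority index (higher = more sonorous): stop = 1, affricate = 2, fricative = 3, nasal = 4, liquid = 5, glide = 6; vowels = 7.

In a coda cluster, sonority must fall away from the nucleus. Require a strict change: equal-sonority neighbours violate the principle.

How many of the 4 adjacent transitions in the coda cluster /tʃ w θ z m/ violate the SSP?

3

/tʃ/ is an affricate (sonority 2).
/w/ is a glide (sonority 6).
/θ/ is a fricative (sonority 3).
/z/ is a fricative (sonority 3).
/m/ is a nasal (sonority 4).
/tʃ/→/w/: 2→6 (does not fall) — violation.
/w/→/θ/: 6→3 (falls) — ok.
/θ/→/z/: 3→3 (plateau) — violation.
/z/→/m/: 3→4 (does not fall) — violation.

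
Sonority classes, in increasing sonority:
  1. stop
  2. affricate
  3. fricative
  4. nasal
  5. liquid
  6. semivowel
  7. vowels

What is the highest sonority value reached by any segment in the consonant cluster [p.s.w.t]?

6

/p/ is a stop (sonority 1).
/s/ is a fricative (sonority 3).
/w/ is a semivowel (sonority 6).
/t/ is a stop (sonority 1).
The maximum is 6.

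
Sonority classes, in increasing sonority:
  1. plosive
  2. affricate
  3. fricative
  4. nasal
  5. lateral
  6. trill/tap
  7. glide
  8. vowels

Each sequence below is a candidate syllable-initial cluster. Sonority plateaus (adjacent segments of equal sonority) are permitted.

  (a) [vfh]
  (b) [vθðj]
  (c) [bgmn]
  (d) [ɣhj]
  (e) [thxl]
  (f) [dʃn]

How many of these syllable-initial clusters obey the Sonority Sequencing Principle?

6

(a) sonority 3-3-3: well-formed.
(b) sonority 3-3-3-7: well-formed.
(c) sonority 1-1-4-4: well-formed.
(d) sonority 3-3-7: well-formed.
(e) sonority 1-3-3-5: well-formed.
(f) sonority 1-3-4: well-formed.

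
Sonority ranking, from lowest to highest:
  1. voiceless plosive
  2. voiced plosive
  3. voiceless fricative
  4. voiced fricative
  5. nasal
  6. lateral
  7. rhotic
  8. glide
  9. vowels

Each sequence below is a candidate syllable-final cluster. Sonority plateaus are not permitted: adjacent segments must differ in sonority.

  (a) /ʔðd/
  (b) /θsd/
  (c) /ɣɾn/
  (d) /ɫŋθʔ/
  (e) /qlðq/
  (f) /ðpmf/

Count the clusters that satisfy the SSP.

(a) /ʔðd/: profile 1-4-2 — violates.
(b) /θsd/: profile 3-3-2 — violates.
(c) /ɣɾn/: profile 4-7-5 — violates.
(d) /ɫŋθʔ/: profile 6-5-3-1 — obeys.
(e) /qlðq/: profile 1-6-4-1 — violates.
(f) /ðpmf/: profile 4-1-5-3 — violates.

1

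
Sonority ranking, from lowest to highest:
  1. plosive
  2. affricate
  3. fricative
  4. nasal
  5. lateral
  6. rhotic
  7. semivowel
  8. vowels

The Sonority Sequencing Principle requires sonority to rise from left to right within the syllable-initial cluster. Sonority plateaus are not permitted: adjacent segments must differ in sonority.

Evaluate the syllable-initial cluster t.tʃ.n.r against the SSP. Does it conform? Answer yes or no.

yes

/t/ is a plosive (sonority 1).
/tʃ/ is an affricate (sonority 2).
/n/ is a nasal (sonority 4).
/r/ is a rhotic (sonority 6).
The profile 1-2-4-6 strictly rises, so the syllable-initial cluster satisfies the SSP.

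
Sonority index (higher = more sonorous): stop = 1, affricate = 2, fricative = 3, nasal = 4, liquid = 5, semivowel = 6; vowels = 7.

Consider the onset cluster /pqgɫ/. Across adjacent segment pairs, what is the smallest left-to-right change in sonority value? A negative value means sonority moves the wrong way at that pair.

0

/p/: stop = 1.
/q/: stop = 1.
/g/: stop = 1.
/ɫ/: liquid = 5.
/p/→/q/: change +0.
/q/→/g/: change +0.
/g/→/ɫ/: change +4.
Minimum = 0.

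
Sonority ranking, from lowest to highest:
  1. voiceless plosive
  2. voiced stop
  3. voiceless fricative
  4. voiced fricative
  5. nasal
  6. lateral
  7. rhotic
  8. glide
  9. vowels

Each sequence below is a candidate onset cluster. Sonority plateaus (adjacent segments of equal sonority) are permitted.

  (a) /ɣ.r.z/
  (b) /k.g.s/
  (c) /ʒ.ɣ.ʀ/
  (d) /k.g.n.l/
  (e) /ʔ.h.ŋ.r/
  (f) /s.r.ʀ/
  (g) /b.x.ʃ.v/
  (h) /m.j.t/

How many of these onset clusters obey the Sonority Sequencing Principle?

(a) 4-7-4 → violates
(b) 1-2-3 → obeys
(c) 4-4-7 → obeys
(d) 1-2-5-6 → obeys
(e) 1-3-5-7 → obeys
(f) 3-7-7 → obeys
(g) 2-3-3-4 → obeys
(h) 5-8-1 → violates

6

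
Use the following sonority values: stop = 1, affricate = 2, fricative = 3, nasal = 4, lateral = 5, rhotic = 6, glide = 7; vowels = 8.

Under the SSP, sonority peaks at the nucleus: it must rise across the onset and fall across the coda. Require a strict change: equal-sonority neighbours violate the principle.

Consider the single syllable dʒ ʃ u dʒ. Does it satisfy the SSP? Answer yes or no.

Onset: /dʒ/ is an affricate (sonority 2), /ʃ/ is a fricative (sonority 3); then the nucleus /u/ (sonority 8).
Onset profile 2-3-8 — rises to the nucleus.
Coda: /dʒ/ is an affricate (sonority 2).
Coda profile 8-2 — falls from the nucleus.

yes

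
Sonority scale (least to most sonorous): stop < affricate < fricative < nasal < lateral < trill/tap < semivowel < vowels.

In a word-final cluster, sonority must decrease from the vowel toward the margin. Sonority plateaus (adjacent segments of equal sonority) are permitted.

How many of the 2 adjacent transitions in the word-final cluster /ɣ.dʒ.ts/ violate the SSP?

0

/ɣ/: fricative = 3.
/dʒ/: affricate = 2.
/ts/: affricate = 2.
/ɣ/→/dʒ/: 3→2 (falls) — ok.
/dʒ/→/ts/: 2→2 (plateau, allowed) — ok.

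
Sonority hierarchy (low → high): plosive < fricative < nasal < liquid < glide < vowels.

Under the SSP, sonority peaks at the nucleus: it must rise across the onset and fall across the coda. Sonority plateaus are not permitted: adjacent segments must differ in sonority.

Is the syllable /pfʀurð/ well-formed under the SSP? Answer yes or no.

Onset: /p/ is a plosive (sonority 1), /f/ is a fricative (sonority 2), /ʀ/ is a liquid (sonority 4); then the nucleus /u/ (sonority 6).
Onset profile 1-2-4-6 — rises to the nucleus.
Coda: /r/ is a liquid (sonority 4), /ð/ is a fricative (sonority 2).
Coda profile 6-4-2 — falls from the nucleus.

yes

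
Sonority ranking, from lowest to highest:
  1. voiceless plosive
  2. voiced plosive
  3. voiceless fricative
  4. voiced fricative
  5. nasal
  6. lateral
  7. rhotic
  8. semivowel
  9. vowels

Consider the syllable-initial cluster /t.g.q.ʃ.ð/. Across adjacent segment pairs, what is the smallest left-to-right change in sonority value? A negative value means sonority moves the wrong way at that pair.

/t/: voiceless plosive = 1.
/g/: voiced plosive = 2.
/q/: voiceless plosive = 1.
/ʃ/: voiceless fricative = 3.
/ð/: voiced fricative = 4.
/t/→/g/: change +1.
/g/→/q/: change -1.
/q/→/ʃ/: change +2.
/ʃ/→/ð/: change +1.
Minimum = -1.

-1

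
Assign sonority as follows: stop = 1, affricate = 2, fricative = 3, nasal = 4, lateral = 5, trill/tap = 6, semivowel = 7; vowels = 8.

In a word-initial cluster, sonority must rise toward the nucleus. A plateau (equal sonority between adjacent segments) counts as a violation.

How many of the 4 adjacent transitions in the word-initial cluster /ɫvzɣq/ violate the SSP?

/ɫ/ — lateral, sonority 5.
/v/ — fricative, sonority 3.
/z/ — fricative, sonority 3.
/ɣ/ — fricative, sonority 3.
/q/ — stop, sonority 1.
/ɫ/→/v/: 5→3 (does not rise) — violation.
/v/→/z/: 3→3 (plateau) — violation.
/z/→/ɣ/: 3→3 (plateau) — violation.
/ɣ/→/q/: 3→1 (does not rise) — violation.

4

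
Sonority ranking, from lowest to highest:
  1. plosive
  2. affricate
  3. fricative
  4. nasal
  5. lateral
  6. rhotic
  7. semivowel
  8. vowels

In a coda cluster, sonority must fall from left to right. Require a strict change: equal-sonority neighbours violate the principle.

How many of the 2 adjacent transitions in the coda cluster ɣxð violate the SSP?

2

/ɣ/ — fricative, sonority 3.
/x/ — fricative, sonority 3.
/ð/ — fricative, sonority 3.
/ɣ/→/x/: 3→3 (plateau) — violation.
/x/→/ð/: 3→3 (plateau) — violation.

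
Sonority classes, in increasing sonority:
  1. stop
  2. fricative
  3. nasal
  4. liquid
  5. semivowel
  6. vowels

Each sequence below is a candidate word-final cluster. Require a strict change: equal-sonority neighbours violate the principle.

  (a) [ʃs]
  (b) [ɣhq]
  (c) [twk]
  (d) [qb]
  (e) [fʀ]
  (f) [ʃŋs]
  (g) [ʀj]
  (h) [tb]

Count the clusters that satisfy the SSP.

(a) [ʃs]: profile 2-2 — violates.
(b) [ɣhq]: profile 2-2-1 — violates.
(c) [twk]: profile 1-5-1 — violates.
(d) [qb]: profile 1-1 — violates.
(e) [fʀ]: profile 2-4 — violates.
(f) [ʃŋs]: profile 2-3-2 — violates.
(g) [ʀj]: profile 4-5 — violates.
(h) [tb]: profile 1-1 — violates.

0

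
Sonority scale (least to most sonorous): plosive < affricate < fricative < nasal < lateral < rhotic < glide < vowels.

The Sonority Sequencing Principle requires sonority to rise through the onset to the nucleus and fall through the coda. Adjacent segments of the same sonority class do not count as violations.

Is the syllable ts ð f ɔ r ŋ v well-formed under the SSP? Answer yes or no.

yes

Onset: /ts/ is an affricate (sonority 2), /ð/ is a fricative (sonority 3), /f/ is a fricative (sonority 3); then the nucleus /ɔ/ (sonority 8).
Onset profile 2-3-3-8 — rises to the nucleus.
Coda: /r/ is a rhotic (sonority 6), /ŋ/ is a nasal (sonority 4), /v/ is a fricative (sonority 3).
Coda profile 8-6-4-3 — falls from the nucleus.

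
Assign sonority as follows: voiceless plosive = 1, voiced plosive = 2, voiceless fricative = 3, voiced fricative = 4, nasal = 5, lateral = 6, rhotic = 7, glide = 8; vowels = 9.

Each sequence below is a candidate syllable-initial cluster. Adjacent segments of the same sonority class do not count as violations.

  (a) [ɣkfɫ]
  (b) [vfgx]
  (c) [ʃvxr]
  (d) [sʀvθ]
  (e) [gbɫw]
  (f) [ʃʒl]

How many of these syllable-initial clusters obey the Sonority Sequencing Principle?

(a) [ɣkfɫ]: profile 4-1-3-6 — violates.
(b) [vfgx]: profile 4-3-2-3 — violates.
(c) [ʃvxr]: profile 3-4-3-7 — violates.
(d) [sʀvθ]: profile 3-7-4-3 — violates.
(e) [gbɫw]: profile 2-2-6-8 — obeys.
(f) [ʃʒl]: profile 3-4-6 — obeys.

2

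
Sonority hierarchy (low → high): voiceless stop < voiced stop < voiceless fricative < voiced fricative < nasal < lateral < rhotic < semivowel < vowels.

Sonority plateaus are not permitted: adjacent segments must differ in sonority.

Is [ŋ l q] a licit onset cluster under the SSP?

no

/ŋ/ is a nasal (sonority 5).
/l/ is a lateral (sonority 6).
/q/ is a voiceless stop (sonority 1).
The profile is 5-6-1. Between /l/ (6) and /q/ (1) sonority does not rise, so the cluster violates the SSP.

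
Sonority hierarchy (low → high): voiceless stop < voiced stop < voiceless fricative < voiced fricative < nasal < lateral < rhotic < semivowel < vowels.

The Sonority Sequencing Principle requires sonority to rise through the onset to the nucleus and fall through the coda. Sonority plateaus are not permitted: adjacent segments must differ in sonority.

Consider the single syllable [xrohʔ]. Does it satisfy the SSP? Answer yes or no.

yes

Onset: /x/ is a voiceless fricative (sonority 3), /r/ is a rhotic (sonority 7); then the nucleus /o/ (sonority 9).
Onset profile 3-7-9 — rises to the nucleus.
Coda: /h/ is a voiceless fricative (sonority 3), /ʔ/ is a voiceless stop (sonority 1).
Coda profile 9-3-1 — falls from the nucleus.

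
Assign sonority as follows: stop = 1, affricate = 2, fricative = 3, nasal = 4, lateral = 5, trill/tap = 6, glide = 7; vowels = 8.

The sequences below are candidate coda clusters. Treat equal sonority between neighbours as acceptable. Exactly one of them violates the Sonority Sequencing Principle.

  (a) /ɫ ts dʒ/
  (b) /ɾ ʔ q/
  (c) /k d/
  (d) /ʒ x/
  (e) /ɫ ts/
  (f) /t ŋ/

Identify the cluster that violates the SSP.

f

(a) 5-2-2 → obeys
(b) 6-1-1 → obeys
(c) 1-1 → obeys
(d) 3-3 → obeys
(e) 5-2 → obeys
(f) 1-4 → violates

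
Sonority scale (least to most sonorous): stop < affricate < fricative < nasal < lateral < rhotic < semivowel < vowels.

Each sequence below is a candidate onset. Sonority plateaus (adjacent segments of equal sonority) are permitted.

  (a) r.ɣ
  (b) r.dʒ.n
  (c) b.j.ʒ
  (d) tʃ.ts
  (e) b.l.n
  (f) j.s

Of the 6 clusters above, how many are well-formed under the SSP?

(a) 6-3 → violates
(b) 6-2-4 → violates
(c) 1-7-3 → violates
(d) 2-2 → obeys
(e) 1-5-4 → violates
(f) 7-3 → violates

1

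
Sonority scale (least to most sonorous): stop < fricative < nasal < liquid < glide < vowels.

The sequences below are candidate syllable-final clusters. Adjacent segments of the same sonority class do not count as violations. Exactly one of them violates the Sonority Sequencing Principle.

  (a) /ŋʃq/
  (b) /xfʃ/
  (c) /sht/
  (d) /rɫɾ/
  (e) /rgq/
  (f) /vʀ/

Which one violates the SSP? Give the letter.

(a) 3-2-1 → obeys
(b) 2-2-2 → obeys
(c) 2-2-1 → obeys
(d) 4-4-4 → obeys
(e) 4-1-1 → obeys
(f) 2-4 → violates

f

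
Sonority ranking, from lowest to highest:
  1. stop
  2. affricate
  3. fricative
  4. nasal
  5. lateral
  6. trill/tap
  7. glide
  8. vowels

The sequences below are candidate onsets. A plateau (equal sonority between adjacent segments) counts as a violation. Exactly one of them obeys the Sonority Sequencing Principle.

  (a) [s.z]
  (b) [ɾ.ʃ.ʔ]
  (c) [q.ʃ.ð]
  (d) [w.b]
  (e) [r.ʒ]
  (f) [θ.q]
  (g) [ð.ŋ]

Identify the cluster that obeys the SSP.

(a) sonority 3-3: ill-formed.
(b) sonority 6-3-1: ill-formed.
(c) sonority 1-3-3: ill-formed.
(d) sonority 7-1: ill-formed.
(e) sonority 6-3: ill-formed.
(f) sonority 3-1: ill-formed.
(g) sonority 3-4: well-formed.

g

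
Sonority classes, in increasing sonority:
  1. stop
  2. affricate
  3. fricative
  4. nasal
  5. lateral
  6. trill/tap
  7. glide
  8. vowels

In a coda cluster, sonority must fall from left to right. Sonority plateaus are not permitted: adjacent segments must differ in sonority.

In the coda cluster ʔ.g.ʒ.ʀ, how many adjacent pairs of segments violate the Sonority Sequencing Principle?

3

/ʔ/: stop = 1.
/g/: stop = 1.
/ʒ/: fricative = 3.
/ʀ/: trill/tap = 6.
/ʔ/→/g/: 1→1 (plateau) — violation.
/g/→/ʒ/: 1→3 (does not fall) — violation.
/ʒ/→/ʀ/: 3→6 (does not fall) — violation.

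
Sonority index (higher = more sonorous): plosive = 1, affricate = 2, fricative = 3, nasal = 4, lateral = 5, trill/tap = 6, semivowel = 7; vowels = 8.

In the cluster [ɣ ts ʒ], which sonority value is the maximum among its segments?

/ɣ/ is a fricative (sonority 3).
/ts/ is an affricate (sonority 2).
/ʒ/ is a fricative (sonority 3).
The maximum is 3.

3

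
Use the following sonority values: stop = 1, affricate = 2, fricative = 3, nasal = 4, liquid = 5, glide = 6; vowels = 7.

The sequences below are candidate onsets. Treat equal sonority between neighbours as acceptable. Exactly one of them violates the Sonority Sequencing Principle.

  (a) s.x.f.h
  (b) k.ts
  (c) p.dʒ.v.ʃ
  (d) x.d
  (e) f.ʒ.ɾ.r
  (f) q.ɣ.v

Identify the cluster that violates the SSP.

d

(a) sonority 3-3-3-3: well-formed.
(b) sonority 1-2: well-formed.
(c) sonority 1-2-3-3: well-formed.
(d) sonority 3-1: ill-formed.
(e) sonority 3-3-5-5: well-formed.
(f) sonority 1-3-3: well-formed.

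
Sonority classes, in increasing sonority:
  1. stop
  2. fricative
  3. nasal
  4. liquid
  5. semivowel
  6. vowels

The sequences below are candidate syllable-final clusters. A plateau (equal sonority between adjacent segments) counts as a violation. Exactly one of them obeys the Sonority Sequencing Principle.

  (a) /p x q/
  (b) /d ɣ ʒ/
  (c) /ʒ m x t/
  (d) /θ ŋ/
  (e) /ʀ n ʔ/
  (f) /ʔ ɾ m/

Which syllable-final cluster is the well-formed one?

e

(a) /p x q/: profile 1-2-1 — violates.
(b) /d ɣ ʒ/: profile 1-2-2 — violates.
(c) /ʒ m x t/: profile 2-3-2-1 — violates.
(d) /θ ŋ/: profile 2-3 — violates.
(e) /ʀ n ʔ/: profile 4-3-1 — obeys.
(f) /ʔ ɾ m/: profile 1-4-3 — violates.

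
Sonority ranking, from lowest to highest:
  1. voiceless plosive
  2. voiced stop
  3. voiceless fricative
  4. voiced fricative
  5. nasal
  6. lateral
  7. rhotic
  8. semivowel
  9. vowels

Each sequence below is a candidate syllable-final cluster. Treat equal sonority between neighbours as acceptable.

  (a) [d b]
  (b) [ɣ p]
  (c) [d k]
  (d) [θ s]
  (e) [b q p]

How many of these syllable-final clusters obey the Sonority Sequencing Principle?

5

(a) [d b]: profile 2-2 — obeys.
(b) [ɣ p]: profile 4-1 — obeys.
(c) [d k]: profile 2-1 — obeys.
(d) [θ s]: profile 3-3 — obeys.
(e) [b q p]: profile 2-1-1 — obeys.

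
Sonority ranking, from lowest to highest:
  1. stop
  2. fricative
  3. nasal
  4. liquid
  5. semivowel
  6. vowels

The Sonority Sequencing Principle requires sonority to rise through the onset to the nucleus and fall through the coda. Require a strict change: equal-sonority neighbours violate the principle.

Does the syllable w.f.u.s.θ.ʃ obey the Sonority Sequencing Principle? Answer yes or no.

no

Onset: /w/ is a semivowel (sonority 5), /f/ is a fricative (sonority 2); then the nucleus /u/ (sonority 6).
Onset profile 5-2-6 — does not strictly rise throughout.
Coda: /s/ is a fricative (sonority 2), /θ/ is a fricative (sonority 2), /ʃ/ is a fricative (sonority 2).
Coda profile 6-2-2-2 — does not strictly fall throughout.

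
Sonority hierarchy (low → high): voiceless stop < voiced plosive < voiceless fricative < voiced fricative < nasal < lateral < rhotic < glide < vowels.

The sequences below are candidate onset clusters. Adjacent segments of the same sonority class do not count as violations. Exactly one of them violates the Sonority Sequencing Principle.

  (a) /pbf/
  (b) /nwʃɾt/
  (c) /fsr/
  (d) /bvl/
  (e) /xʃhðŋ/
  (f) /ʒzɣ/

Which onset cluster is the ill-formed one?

b

(a) 1-2-3 → obeys
(b) 5-8-3-7-1 → violates
(c) 3-3-7 → obeys
(d) 2-4-6 → obeys
(e) 3-3-3-4-5 → obeys
(f) 4-4-4 → obeys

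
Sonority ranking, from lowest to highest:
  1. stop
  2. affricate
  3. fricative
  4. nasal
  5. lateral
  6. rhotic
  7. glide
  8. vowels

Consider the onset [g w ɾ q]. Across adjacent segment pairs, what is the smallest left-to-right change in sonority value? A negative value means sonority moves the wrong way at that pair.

/g/ is a stop (sonority 1).
/w/ is a glide (sonority 7).
/ɾ/ is a rhotic (sonority 6).
/q/ is a stop (sonority 1).
/g/→/w/: change +6.
/w/→/ɾ/: change -1.
/ɾ/→/q/: change -5.
Minimum = -5.

-5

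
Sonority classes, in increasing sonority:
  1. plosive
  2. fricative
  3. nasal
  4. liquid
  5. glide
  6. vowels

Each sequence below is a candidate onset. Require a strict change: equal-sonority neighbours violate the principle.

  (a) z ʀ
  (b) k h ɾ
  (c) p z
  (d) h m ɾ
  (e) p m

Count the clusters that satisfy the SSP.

5

(a) sonority 2-4: well-formed.
(b) sonority 1-2-4: well-formed.
(c) sonority 1-2: well-formed.
(d) sonority 2-3-4: well-formed.
(e) sonority 1-3: well-formed.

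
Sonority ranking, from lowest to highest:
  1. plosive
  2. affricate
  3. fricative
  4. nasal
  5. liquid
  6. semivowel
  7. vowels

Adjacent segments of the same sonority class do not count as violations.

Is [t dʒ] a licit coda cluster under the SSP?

/t/: plosive = 1.
/dʒ/: affricate = 2.
The profile is 1-2. Between /t/ (1) and /dʒ/ (2) sonority does not fall, so the cluster violates the SSP.

no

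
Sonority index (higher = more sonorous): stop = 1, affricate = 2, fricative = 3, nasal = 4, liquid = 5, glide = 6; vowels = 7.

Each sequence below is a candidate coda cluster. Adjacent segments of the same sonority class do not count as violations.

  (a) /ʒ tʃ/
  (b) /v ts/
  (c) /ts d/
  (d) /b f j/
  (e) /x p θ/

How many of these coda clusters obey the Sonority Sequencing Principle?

3

(a) /ʒ tʃ/: profile 3-2 — obeys.
(b) /v ts/: profile 3-2 — obeys.
(c) /ts d/: profile 2-1 — obeys.
(d) /b f j/: profile 1-3-6 — violates.
(e) /x p θ/: profile 3-1-3 — violates.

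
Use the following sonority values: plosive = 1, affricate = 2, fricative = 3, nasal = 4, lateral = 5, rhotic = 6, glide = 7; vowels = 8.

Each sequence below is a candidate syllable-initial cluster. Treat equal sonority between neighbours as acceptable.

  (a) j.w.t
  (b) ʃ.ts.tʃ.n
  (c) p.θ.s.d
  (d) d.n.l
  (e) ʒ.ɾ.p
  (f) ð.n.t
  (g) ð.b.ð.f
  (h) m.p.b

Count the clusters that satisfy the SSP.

(a) 7-7-1 → violates
(b) 3-2-2-4 → violates
(c) 1-3-3-1 → violates
(d) 1-4-5 → obeys
(e) 3-6-1 → violates
(f) 3-4-1 → violates
(g) 3-1-3-3 → violates
(h) 4-1-1 → violates

1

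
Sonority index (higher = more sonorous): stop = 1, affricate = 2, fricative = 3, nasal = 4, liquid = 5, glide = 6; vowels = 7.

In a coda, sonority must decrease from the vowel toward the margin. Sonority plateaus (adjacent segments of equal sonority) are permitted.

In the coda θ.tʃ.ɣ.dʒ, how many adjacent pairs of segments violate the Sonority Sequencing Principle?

1

/θ/: fricative = 3.
/tʃ/: affricate = 2.
/ɣ/: fricative = 3.
/dʒ/: affricate = 2.
/θ/→/tʃ/: 3→2 (falls) — ok.
/tʃ/→/ɣ/: 2→3 (does not fall) — violation.
/ɣ/→/dʒ/: 3→2 (falls) — ok.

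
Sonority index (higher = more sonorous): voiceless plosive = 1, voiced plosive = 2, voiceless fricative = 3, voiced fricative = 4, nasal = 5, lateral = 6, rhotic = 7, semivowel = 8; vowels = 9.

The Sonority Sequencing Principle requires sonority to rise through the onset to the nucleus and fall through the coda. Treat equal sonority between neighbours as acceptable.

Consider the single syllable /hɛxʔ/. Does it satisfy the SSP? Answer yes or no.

Onset: /h/ is a voiceless fricative (sonority 3); then the nucleus /ɛ/ (sonority 9).
Onset profile 3-9 — rises to the nucleus.
Coda: /x/ is a voiceless fricative (sonority 3), /ʔ/ is a voiceless plosive (sonority 1).
Coda profile 9-3-1 — falls from the nucleus.

yes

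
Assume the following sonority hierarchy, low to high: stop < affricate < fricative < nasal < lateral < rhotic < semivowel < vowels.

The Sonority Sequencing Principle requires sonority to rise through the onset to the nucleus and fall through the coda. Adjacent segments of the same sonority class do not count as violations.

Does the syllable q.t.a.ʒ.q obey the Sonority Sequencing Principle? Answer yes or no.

Onset: /q/ is a stop (sonority 1), /t/ is a stop (sonority 1); then the nucleus /a/ (sonority 8).
Onset profile 1-1-8 — rises to the nucleus.
Coda: /ʒ/ is a fricative (sonority 3), /q/ is a stop (sonority 1).
Coda profile 8-3-1 — falls from the nucleus.

yes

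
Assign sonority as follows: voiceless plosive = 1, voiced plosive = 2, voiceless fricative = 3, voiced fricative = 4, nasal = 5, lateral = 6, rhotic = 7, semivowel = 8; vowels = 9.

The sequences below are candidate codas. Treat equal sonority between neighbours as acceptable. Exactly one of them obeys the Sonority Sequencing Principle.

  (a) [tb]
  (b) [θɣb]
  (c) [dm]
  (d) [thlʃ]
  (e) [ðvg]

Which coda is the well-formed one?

e

(a) 1-2 → violates
(b) 3-4-2 → violates
(c) 2-5 → violates
(d) 1-3-6-3 → violates
(e) 4-4-2 → obeys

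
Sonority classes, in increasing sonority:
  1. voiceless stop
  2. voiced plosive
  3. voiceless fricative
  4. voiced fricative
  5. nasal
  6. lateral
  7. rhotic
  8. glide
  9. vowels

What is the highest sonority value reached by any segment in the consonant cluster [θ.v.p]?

4

/θ/ is a voiceless fricative (sonority 3).
/v/ is a voiced fricative (sonority 4).
/p/ is a voiceless stop (sonority 1).
The maximum is 4.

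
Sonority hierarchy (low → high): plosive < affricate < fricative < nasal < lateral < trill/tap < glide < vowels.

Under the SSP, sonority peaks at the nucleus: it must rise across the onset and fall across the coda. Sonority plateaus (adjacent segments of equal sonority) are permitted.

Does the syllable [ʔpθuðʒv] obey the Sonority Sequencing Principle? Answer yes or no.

Onset: /ʔ/ is a plosive (sonority 1), /p/ is a plosive (sonority 1), /θ/ is a fricative (sonority 3); then the nucleus /u/ (sonority 8).
Onset profile 1-1-3-8 — rises to the nucleus.
Coda: /ð/ is a fricative (sonority 3), /ʒ/ is a fricative (sonority 3), /v/ is a fricative (sonority 3).
Coda profile 8-3-3-3 — falls from the nucleus.

yes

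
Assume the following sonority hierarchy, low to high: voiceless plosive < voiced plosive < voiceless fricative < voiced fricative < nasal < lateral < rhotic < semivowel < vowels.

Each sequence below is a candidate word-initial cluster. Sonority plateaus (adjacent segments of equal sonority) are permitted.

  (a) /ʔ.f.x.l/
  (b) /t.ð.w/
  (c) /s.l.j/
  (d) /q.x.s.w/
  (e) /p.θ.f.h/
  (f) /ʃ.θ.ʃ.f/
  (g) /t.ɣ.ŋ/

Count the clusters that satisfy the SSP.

7

(a) 1-3-3-6 → obeys
(b) 1-4-8 → obeys
(c) 3-6-8 → obeys
(d) 1-3-3-8 → obeys
(e) 1-3-3-3 → obeys
(f) 3-3-3-3 → obeys
(g) 1-4-5 → obeys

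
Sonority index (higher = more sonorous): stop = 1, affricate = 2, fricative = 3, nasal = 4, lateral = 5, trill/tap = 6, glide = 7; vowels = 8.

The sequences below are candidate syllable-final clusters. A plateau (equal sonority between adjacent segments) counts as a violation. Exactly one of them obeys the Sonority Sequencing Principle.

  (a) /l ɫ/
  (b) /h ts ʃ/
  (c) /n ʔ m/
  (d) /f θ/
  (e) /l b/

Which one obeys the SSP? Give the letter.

(a) sonority 5-5: ill-formed.
(b) sonority 3-2-3: ill-formed.
(c) sonority 4-1-4: ill-formed.
(d) sonority 3-3: ill-formed.
(e) sonority 5-1: well-formed.

e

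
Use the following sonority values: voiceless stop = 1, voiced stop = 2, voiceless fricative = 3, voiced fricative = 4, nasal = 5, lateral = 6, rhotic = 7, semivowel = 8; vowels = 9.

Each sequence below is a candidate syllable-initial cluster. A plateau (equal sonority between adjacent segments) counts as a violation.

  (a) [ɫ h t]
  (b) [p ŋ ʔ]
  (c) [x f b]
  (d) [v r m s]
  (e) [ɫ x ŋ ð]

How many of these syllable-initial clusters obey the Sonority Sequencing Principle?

0

(a) [ɫ h t]: profile 6-3-1 — violates.
(b) [p ŋ ʔ]: profile 1-5-1 — violates.
(c) [x f b]: profile 3-3-2 — violates.
(d) [v r m s]: profile 4-7-5-3 — violates.
(e) [ɫ x ŋ ð]: profile 6-3-5-4 — violates.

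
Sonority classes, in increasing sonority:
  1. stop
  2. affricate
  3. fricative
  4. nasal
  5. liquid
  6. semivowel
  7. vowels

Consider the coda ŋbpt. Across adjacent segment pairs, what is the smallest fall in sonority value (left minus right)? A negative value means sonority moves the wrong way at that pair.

/ŋ/: nasal = 4.
/b/: stop = 1.
/p/: stop = 1.
/t/: stop = 1.
/ŋ/→/b/: change +3.
/b/→/p/: change +0.
/p/→/t/: change +0.
Minimum = 0.

0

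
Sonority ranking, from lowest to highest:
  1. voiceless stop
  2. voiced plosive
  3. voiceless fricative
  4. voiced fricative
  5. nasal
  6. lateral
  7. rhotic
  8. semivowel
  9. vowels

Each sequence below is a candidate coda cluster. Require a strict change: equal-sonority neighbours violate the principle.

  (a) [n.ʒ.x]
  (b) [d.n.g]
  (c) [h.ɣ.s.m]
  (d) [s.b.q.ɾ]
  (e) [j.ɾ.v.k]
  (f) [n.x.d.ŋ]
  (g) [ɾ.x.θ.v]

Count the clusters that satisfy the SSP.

2

(a) sonority 5-4-3: well-formed.
(b) sonority 2-5-2: ill-formed.
(c) sonority 3-4-3-5: ill-formed.
(d) sonority 3-2-1-7: ill-formed.
(e) sonority 8-7-4-1: well-formed.
(f) sonority 5-3-2-5: ill-formed.
(g) sonority 7-3-3-4: ill-formed.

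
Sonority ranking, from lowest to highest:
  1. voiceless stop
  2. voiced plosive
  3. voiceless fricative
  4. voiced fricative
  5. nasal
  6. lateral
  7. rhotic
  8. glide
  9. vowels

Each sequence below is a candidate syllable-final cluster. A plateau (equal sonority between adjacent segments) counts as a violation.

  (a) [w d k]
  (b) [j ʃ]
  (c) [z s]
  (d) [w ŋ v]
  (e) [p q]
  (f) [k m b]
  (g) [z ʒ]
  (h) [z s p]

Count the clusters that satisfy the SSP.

(a) sonority 8-2-1: well-formed.
(b) sonority 8-3: well-formed.
(c) sonority 4-3: well-formed.
(d) sonority 8-5-4: well-formed.
(e) sonority 1-1: ill-formed.
(f) sonority 1-5-2: ill-formed.
(g) sonority 4-4: ill-formed.
(h) sonority 4-3-1: well-formed.

5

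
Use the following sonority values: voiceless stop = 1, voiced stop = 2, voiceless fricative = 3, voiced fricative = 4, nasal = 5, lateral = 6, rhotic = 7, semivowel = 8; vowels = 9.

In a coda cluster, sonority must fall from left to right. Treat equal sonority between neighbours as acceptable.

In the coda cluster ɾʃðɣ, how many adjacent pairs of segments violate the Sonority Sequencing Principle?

1

/ɾ/ is a rhotic (sonority 7).
/ʃ/ is a voiceless fricative (sonority 3).
/ð/ is a voiced fricative (sonority 4).
/ɣ/ is a voiced fricative (sonority 4).
/ɾ/→/ʃ/: 7→3 (falls) — ok.
/ʃ/→/ð/: 3→4 (does not fall) — violation.
/ð/→/ɣ/: 4→4 (plateau, allowed) — ok.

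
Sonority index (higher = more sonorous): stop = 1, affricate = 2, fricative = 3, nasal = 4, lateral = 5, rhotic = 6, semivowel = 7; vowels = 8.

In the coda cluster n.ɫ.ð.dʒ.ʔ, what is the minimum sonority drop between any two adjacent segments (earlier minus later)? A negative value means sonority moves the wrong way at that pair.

-1

/n/: nasal = 4.
/ɫ/: lateral = 5.
/ð/: fricative = 3.
/dʒ/: affricate = 2.
/ʔ/: stop = 1.
/n/→/ɫ/: change -1.
/ɫ/→/ð/: change +2.
/ð/→/dʒ/: change +1.
/dʒ/→/ʔ/: change +1.
Minimum = -1.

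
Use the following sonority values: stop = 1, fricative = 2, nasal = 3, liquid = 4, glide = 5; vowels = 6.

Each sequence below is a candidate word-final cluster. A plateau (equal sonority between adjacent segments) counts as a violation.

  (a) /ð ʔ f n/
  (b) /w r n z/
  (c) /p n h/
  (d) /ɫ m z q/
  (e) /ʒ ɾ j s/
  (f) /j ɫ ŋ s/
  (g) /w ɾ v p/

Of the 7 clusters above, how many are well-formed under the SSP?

(a) /ð ʔ f n/: profile 2-1-2-3 — violates.
(b) /w r n z/: profile 5-4-3-2 — obeys.
(c) /p n h/: profile 1-3-2 — violates.
(d) /ɫ m z q/: profile 4-3-2-1 — obeys.
(e) /ʒ ɾ j s/: profile 2-4-5-2 — violates.
(f) /j ɫ ŋ s/: profile 5-4-3-2 — obeys.
(g) /w ɾ v p/: profile 5-4-2-1 — obeys.

4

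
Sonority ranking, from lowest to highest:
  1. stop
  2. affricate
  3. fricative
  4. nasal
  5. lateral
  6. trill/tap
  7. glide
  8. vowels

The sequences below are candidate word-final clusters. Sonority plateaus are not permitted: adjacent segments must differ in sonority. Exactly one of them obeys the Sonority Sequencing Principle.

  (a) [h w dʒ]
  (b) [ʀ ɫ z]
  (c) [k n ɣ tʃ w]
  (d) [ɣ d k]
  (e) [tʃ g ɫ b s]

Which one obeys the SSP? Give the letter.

(a) sonority 3-7-2: ill-formed.
(b) sonority 6-5-3: well-formed.
(c) sonority 1-4-3-2-7: ill-formed.
(d) sonority 3-1-1: ill-formed.
(e) sonority 2-1-5-1-3: ill-formed.

b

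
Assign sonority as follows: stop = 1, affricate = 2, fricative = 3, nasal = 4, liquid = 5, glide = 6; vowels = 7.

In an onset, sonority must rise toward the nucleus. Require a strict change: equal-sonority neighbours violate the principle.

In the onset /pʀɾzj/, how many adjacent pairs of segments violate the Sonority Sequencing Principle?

/p/: stop = 1.
/ʀ/: liquid = 5.
/ɾ/: liquid = 5.
/z/: fricative = 3.
/j/: glide = 6.
/p/→/ʀ/: 1→5 (rises) — ok.
/ʀ/→/ɾ/: 5→5 (plateau) — violation.
/ɾ/→/z/: 5→3 (does not rise) — violation.
/z/→/j/: 3→6 (rises) — ok.

2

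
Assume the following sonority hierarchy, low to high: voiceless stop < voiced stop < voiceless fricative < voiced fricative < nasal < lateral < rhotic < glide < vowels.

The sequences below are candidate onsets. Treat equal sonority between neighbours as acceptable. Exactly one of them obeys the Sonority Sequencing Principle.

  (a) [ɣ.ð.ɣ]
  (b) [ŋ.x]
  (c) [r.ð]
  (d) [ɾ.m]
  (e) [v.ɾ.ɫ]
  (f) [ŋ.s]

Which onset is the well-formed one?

a

(a) [ɣ.ð.ɣ]: profile 4-4-4 — obeys.
(b) [ŋ.x]: profile 5-3 — violates.
(c) [r.ð]: profile 7-4 — violates.
(d) [ɾ.m]: profile 7-5 — violates.
(e) [v.ɾ.ɫ]: profile 4-7-6 — violates.
(f) [ŋ.s]: profile 5-3 — violates.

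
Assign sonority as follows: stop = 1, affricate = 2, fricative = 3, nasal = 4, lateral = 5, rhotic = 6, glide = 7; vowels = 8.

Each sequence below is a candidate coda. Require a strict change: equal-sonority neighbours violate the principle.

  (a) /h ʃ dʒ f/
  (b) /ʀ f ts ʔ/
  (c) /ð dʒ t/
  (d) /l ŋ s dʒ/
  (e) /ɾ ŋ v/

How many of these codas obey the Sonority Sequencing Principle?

4

(a) 3-3-2-3 → violates
(b) 6-3-2-1 → obeys
(c) 3-2-1 → obeys
(d) 5-4-3-2 → obeys
(e) 6-4-3 → obeys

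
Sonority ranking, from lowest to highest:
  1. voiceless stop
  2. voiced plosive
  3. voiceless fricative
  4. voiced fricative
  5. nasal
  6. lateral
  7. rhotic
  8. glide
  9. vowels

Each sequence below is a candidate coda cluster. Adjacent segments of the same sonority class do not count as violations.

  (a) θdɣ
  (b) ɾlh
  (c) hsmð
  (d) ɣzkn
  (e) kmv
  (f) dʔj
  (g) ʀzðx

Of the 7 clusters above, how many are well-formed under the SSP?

2

(a) θdɣ: profile 3-2-4 — violates.
(b) ɾlh: profile 7-6-3 — obeys.
(c) hsmð: profile 3-3-5-4 — violates.
(d) ɣzkn: profile 4-4-1-5 — violates.
(e) kmv: profile 1-5-4 — violates.
(f) dʔj: profile 2-1-8 — violates.
(g) ʀzðx: profile 7-4-4-3 — obeys.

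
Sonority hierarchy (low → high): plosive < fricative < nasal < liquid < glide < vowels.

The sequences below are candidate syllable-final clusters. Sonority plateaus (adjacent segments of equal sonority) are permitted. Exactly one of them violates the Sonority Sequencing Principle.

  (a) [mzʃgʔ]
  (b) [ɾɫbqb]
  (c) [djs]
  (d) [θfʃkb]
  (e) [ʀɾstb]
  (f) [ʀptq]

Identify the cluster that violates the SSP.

(a) 3-2-2-1-1 → obeys
(b) 4-4-1-1-1 → obeys
(c) 1-5-2 → violates
(d) 2-2-2-1-1 → obeys
(e) 4-4-2-1-1 → obeys
(f) 4-1-1-1 → obeys

c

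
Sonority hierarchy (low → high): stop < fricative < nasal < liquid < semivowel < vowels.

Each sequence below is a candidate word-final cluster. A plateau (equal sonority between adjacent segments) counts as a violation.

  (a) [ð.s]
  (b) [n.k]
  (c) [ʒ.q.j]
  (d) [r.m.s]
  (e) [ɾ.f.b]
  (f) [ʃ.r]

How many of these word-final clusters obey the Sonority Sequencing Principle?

3

(a) sonority 2-2: ill-formed.
(b) sonority 3-1: well-formed.
(c) sonority 2-1-5: ill-formed.
(d) sonority 4-3-2: well-formed.
(e) sonority 4-2-1: well-formed.
(f) sonority 2-4: ill-formed.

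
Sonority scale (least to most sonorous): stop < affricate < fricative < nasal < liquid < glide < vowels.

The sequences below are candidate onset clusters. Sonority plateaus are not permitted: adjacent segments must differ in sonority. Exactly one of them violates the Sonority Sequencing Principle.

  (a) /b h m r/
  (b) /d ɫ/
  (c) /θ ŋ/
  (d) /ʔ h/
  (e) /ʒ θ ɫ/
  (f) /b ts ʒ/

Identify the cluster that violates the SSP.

e

(a) sonority 1-3-4-5: well-formed.
(b) sonority 1-5: well-formed.
(c) sonority 3-4: well-formed.
(d) sonority 1-3: well-formed.
(e) sonority 3-3-5: ill-formed.
(f) sonority 1-2-3: well-formed.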